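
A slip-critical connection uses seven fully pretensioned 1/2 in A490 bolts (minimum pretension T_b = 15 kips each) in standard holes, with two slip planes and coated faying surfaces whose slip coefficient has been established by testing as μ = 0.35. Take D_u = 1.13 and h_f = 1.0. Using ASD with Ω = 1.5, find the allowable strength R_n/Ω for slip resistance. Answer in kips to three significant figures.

55.4 kips

R_n = μ · D_u · h_f · T_b · n_s · n_b = 0.35 × 1.13 × 1.0 × 15 × 2 × 7 = 83.05 kips.
Allowable strength R_n/Ω = 83.05 / 1.5 = 55.4 kips.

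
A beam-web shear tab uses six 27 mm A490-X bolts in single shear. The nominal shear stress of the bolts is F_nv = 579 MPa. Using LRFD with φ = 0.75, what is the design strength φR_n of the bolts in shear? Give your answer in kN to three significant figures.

1490 kN

A_b = π × 27² / 4 = 572.6 mm².
R_n = F_nv · A_b · n · n_s = 579 × 572.6 × 6 × 1 / 1000 = 1989 kN.
Design strength φR_n = 0.75 × 1989 = 1490 kN.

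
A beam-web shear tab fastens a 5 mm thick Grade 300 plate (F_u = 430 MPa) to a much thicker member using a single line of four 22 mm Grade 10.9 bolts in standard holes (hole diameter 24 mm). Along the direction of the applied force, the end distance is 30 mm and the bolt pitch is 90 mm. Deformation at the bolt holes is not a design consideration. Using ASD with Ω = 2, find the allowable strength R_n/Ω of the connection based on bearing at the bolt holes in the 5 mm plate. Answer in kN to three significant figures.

242 kN

Per bolt r_n = 1.5 l_c t F_u ≤ 3.0 d t F_u; upper limit = 3.0 × 22 × 5 × 430 / 1000 = 141.9 kN.
Edge bolt: l_c = 30 − 24/2 = 18 mm → 1.5 × 18 × 5 × 430 / 1000 = 58.05 → r_n = 58.05 kN.
Interior bolts: l_c = 90 − 24 = 66 mm → 1.5 × 66 × 5 × 430 / 1000 = 212.8 → r_n = 141.9 kN.
R_n = 1 × 58.05 + 3 × 141.9 = 483.8 kN.
Allowable strength R_n/Ω = 483.8 / 2 = 242 kN.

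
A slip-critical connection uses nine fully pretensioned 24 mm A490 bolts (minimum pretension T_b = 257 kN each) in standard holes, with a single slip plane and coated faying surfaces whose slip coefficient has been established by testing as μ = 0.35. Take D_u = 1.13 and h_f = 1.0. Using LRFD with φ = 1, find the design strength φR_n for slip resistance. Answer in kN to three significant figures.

R_n = μ · D_u · h_f · T_b · n_s · n_b = 0.35 × 1.13 × 1.0 × 257 × 1 × 9 = 914.8 kN.
Design strength φR_n = 1 × 914.8 = 915 kN.

915 kN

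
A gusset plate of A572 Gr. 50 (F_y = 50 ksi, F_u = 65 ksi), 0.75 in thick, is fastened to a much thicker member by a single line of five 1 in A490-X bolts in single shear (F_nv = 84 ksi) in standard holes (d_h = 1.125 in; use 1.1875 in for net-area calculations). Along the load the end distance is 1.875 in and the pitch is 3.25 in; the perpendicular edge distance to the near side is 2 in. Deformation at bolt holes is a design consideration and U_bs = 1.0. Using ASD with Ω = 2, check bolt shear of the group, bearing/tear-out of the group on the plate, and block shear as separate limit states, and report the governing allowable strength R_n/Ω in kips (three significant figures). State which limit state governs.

Bolt shear: A_b = π·1²/4 = 0.7854 in²; R_n = 84 × 0.7854 × 5 × 1 = 329.9 kips → 329.9 / 2 = 165 kips.
Bearing: edge l_c = 1.312, r_n = 76.78 kips; interior l_c = 2.125, r_n = 117 kips; R_n = 76.78 + 4·117 = 544.8 kips → 272 kips.
Block shear: A_gv = 11.16, A_nv = 7.148, A_nt = 1.055 in²; R_n = min(0.6F_uA_nv, 0.6F_yA_gv) + U_bs·F_u·A_nt = 347.3 kips → 174 kips.
Bolt shear governs: 165 kips.

165 kips (bolt shear governs)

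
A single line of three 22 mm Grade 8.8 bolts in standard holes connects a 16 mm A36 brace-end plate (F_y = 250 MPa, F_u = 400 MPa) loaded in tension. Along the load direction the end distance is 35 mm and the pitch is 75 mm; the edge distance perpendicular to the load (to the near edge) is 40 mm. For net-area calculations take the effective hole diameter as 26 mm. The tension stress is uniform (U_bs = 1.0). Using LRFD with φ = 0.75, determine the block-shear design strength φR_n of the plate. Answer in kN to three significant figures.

463 kN

Shear plane L_v = 35 + 2·75 = 185 mm; A_gv = 185 × 16 = 2960 mm².
A_nv = (185 − 2.5·26) × 16 = 1920 mm².
A_nt = (40 − 0.5·26) × 16 = 432 mm².
0.6 F_u A_nv = 460.8 kN; 0.6 F_y A_gv = 444 kN → shear yielding governs the shear term.
R_n = 444 + 1.0 × 400 × 432 / 1000 = 616.8 kN.
Design strength φR_n = 0.75 × 616.8 = 463 kN.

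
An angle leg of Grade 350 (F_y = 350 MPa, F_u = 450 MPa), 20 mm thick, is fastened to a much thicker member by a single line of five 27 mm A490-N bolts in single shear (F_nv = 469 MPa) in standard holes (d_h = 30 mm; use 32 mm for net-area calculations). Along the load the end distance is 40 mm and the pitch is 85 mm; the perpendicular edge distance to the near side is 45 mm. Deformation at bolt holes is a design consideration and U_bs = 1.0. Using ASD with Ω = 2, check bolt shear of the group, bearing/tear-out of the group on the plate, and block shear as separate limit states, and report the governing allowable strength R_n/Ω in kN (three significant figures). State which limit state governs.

671 kN (bolt shear governs)

Bolt shear: A_b = π·27²/4 = 572.6 mm²; R_n = 469 × 572.6 × 5 × 1 / 1000 = 1343 kN → 1343 / 2 = 671 kN.
Bearing: edge l_c = 25, r_n = 270 kN; interior l_c = 55, r_n = 583.2 kN; R_n = 270 + 4·583.2 = 2603 kN → 1300 kN.
Block shear: A_gv = 7600, A_nv = 4720, A_nt = 580 mm²; R_n = min(0.6F_uA_nv, 0.6F_yA_gv) + U_bs·F_u·A_nt = 1535 kN → 768 kN.
Bolt shear governs: 671 kN.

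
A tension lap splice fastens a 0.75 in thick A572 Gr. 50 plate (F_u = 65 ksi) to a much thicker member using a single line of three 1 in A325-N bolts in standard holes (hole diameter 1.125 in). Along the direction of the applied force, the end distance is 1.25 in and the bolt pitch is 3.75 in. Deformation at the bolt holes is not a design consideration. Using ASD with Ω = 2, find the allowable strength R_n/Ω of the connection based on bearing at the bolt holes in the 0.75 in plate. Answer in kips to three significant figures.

171 kips

Per bolt r_n = 1.5 l_c t F_u ≤ 3.0 d t F_u; upper limit = 3.0 × 1 × 0.75 × 65 = 146.2 kips.
Edge bolt: l_c = 1.25 − 1.125/2 = 0.6875 in → 1.5 × 0.6875 × 0.75 × 65 = 50.27 → r_n = 50.27 kips.
Interior bolts: l_c = 3.75 − 1.125 = 2.625 in → 1.5 × 2.625 × 0.75 × 65 = 192 → r_n = 146.2 kips.
R_n = 1 × 50.27 + 2 × 146.2 = 342.8 kips.
Allowable strength R_n/Ω = 342.8 / 2 = 171 kips.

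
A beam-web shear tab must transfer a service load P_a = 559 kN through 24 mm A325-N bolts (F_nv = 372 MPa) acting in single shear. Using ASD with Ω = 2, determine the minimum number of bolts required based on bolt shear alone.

A_b = π·24²/4 = 452.4 mm².
Per-bolt allowable strength R_n/Ω = 372 × 452.4 × 1 / 1000 / 2 = 84.14 kN.
n ≥ 559 / 84.14 = 6.643 → use 7 bolts.

7 bolts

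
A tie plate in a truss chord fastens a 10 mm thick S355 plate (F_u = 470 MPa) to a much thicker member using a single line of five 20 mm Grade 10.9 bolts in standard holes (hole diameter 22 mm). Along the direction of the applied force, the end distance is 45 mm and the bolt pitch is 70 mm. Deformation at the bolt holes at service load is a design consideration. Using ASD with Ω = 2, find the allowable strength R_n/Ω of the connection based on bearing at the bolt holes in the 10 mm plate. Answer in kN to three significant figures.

547 kN

Per bolt r_n = 1.2 l_c t F_u ≤ 2.4 d t F_u; upper limit = 2.4 × 20 × 10 × 470 / 1000 = 225.6 kN.
Edge bolt: l_c = 45 − 22/2 = 34 mm → 1.2 × 34 × 10 × 470 / 1000 = 191.8 → r_n = 191.8 kN.
Interior bolts: l_c = 70 − 22 = 48 mm → 1.2 × 48 × 10 × 470 / 1000 = 270.7 → r_n = 225.6 kN.
R_n = 1 × 191.8 + 4 × 225.6 = 1094 kN.
Allowable strength R_n/Ω = 1094 / 2 = 547 kN.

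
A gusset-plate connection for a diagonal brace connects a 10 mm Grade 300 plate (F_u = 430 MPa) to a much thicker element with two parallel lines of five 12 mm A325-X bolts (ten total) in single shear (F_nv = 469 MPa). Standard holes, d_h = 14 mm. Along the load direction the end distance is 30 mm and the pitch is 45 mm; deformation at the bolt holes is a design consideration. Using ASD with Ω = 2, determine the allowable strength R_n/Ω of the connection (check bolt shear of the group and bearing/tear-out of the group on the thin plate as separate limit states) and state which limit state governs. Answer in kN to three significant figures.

Bolt shear: A_b = π·12²/4 = 113.1 mm²; R_n = 469 × 113.1 × 10 × 1 / 1000 = 530.4 kN → 530.4 / 2 = 265 kN.
Bearing (1.2 l_c t F_u ≤ 2.4 d t F_u): upper limit = 2.4·12·10·430 / 1000 = 123.8 kN.
  Edge l_c = 30 − 14/2 = 23 → r_n = 118.7 kN; interior l_c = 45 − 14 = 31 → r_n = 123.8 kN.
  R_n,bearing = 2·118.7 + 8·123.8 = 1228 kN → 1228 / 2 = 614 kN.
Bolt shear governs: 265 kN.

265 kN (bolt shear governs)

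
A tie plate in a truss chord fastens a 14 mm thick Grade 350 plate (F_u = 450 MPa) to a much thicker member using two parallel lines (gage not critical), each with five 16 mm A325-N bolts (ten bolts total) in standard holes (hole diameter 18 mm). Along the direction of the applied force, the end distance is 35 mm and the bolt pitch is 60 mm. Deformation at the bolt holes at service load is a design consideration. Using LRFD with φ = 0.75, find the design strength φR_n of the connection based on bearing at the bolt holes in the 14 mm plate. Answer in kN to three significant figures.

1750 kN

Per bolt r_n = 1.2 l_c t F_u ≤ 2.4 d t F_u; upper limit = 2.4 × 16 × 14 × 450 / 1000 = 241.9 kN.
Edge bolt: l_c = 35 − 18/2 = 26 mm → 1.2 × 26 × 14 × 450 / 1000 = 196.6 → r_n = 196.6 kN.
Interior bolts: l_c = 60 − 18 = 42 mm → 1.2 × 42 × 14 × 450 / 1000 = 317.5 → r_n = 241.9 kN.
R_n = 2 × 196.6 + 8 × 241.9 = 2328 kN.
Design strength φR_n = 0.75 × 2328 = 1750 kN.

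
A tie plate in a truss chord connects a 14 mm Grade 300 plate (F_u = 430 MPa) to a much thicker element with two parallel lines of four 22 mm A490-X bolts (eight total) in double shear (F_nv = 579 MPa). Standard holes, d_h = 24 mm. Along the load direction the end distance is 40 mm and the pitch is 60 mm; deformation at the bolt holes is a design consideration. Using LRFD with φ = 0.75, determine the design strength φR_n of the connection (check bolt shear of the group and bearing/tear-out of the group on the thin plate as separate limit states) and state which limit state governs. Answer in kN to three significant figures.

1470 kN (bearing governs)

Bolt shear: A_b = π·22²/4 = 380.1 mm²; R_n = 579 × 380.1 × 8 × 2 / 1000 = 3522 kN → 0.75 × 3522 = 2640 kN.
Bearing (1.2 l_c t F_u ≤ 2.4 d t F_u): upper limit = 2.4·22·14·430 / 1000 = 317.9 kN.
  Edge l_c = 40 − 24/2 = 28 → r_n = 202.3 kN; interior l_c = 60 − 24 = 36 → r_n = 260.1 kN.
  R_n,bearing = 2·202.3 + 6·260.1 = 1965 kN → 0.75 × 1965 = 1470 kN.
Bearing governs: 1470 kN.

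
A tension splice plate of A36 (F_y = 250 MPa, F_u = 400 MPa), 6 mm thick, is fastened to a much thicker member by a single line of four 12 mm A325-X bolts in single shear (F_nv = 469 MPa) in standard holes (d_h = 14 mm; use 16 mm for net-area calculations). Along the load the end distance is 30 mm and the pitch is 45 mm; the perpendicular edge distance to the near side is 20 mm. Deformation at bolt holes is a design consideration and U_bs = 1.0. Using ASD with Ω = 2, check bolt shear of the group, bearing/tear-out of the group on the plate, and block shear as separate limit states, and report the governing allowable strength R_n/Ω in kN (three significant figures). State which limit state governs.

Bolt shear: A_b = π·12²/4 = 113.1 mm²; R_n = 469 × 113.1 × 4 × 1 / 1000 = 212.2 kN → 212.2 / 2 = 106 kN.
Bearing: edge l_c = 23, r_n = 66.24 kN; interior l_c = 31, r_n = 69.12 kN; R_n = 66.24 + 3·69.12 = 273.6 kN → 137 kN.
Block shear: A_gv = 990, A_nv = 654, A_nt = 72 mm²; R_n = min(0.6F_uA_nv, 0.6F_yA_gv) + U_bs·F_u·A_nt = 177.3 kN → 88.7 kN.
Block shear governs: 88.7 kN.

88.7 kN (block shear governs)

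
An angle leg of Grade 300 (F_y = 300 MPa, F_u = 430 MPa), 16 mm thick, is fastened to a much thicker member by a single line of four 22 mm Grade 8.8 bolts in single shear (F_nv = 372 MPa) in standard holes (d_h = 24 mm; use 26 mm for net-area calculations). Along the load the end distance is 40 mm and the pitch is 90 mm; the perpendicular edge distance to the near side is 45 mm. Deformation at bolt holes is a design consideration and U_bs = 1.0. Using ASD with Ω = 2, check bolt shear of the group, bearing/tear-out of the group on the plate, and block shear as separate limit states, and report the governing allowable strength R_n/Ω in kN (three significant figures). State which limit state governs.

283 kN (bolt shear governs)

Bolt shear: A_b = π·22²/4 = 380.1 mm²; R_n = 372 × 380.1 × 4 × 1 / 1000 = 565.6 kN → 565.6 / 2 = 283 kN.
Bearing: edge l_c = 28, r_n = 231.2 kN; interior l_c = 66, r_n = 363.3 kN; R_n = 231.2 + 3·363.3 = 1321 kN → 660 kN.
Block shear: A_gv = 4960, A_nv = 3504, A_nt = 512 mm²; R_n = min(0.6F_uA_nv, 0.6F_yA_gv) + U_bs·F_u·A_nt = 1113 kN → 556 kN.
Bolt shear governs: 283 kN.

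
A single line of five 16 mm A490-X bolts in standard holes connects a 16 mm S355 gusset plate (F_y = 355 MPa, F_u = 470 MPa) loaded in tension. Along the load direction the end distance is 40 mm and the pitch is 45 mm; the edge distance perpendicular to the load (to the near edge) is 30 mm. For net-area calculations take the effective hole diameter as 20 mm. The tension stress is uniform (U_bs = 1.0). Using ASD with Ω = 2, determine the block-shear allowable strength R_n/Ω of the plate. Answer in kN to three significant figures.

368 kN

Shear plane L_v = 40 + 4·45 = 220 mm; A_gv = 220 × 16 = 3520 mm².
A_nv = (220 − 4.5·20) × 16 = 2080 mm².
A_nt = (30 − 0.5·20) × 16 = 320 mm².
0.6 F_u A_nv = 586.6 kN; 0.6 F_y A_gv = 749.8 kN → shear rupture governs the shear term.
R_n = 586.6 + 1.0 × 470 × 320 / 1000 = 737 kN.
Allowable strength R_n/Ω = 737 / 2 = 368 kN.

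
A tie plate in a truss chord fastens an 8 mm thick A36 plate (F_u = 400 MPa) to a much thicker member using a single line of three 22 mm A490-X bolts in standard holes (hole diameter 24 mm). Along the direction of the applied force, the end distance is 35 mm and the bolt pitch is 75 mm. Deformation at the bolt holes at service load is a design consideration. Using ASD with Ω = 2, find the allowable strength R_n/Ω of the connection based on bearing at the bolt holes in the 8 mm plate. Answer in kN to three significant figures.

Per bolt r_n = 1.2 l_c t F_u ≤ 2.4 d t F_u; upper limit = 2.4 × 22 × 8 × 400 / 1000 = 169 kN.
Edge bolt: l_c = 35 − 24/2 = 23 mm → 1.2 × 23 × 8 × 400 / 1000 = 88.32 → r_n = 88.32 kN.
Interior bolts: l_c = 75 − 24 = 51 mm → 1.2 × 51 × 8 × 400 / 1000 = 195.8 → r_n = 169 kN.
R_n = 1 × 88.32 + 2 × 169 = 426.2 kN.
Allowable strength R_n/Ω = 426.2 / 2 = 213 kN.

213 kN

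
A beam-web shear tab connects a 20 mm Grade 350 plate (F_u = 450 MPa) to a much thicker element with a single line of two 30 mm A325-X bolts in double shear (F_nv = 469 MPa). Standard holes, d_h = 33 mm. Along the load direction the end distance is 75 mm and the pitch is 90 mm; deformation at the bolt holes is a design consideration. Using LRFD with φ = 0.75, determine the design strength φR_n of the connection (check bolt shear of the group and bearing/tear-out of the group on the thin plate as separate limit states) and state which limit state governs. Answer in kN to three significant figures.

Bolt shear: A_b = π·30²/4 = 706.9 mm²; R_n = 469 × 706.9 × 2 × 2 / 1000 = 1326 kN → 0.75 × 1326 = 995 kN.
Bearing (1.2 l_c t F_u ≤ 2.4 d t F_u): upper limit = 2.4·30·20·450 / 1000 = 648 kN.
  Edge l_c = 75 − 33/2 = 58.5 → r_n = 631.8 kN; interior l_c = 90 − 33 = 57 → r_n = 615.6 kN.
  R_n,bearing = 1·631.8 + 1·615.6 = 1247 kN → 0.75 × 1247 = 936 kN.
Bearing governs: 936 kN.

936 kN (bearing governs)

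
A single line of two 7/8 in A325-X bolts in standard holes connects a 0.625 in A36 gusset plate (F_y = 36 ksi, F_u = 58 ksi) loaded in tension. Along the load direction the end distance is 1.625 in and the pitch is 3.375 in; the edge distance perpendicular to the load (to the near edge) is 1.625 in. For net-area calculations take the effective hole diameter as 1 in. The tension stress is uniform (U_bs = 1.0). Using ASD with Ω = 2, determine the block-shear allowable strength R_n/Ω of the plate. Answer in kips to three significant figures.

54.1 kips

Shear plane L_v = 1.625 + 1·3.375 = 5 in; A_gv = 5 × 0.625 = 3.125 in².
A_nv = (5 − 1.5·1) × 0.625 = 2.188 in².
A_nt = (1.625 − 0.5·1) × 0.625 = 0.7031 in².
0.6 F_u A_nv = 76.12 kips; 0.6 F_y A_gv = 67.5 kips → shear yielding governs the shear term.
R_n = 67.5 + 1.0 × 58 × 0.7031 = 108.3 kips.
Allowable strength R_n/Ω = 108.3 / 2 = 54.1 kips.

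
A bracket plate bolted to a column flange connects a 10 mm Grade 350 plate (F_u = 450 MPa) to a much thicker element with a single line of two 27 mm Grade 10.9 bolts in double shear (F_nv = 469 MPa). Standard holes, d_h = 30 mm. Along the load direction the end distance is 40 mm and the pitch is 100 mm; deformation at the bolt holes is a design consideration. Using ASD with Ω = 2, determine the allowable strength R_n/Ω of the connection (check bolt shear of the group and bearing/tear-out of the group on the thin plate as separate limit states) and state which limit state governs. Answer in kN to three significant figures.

213 kN (bearing governs)

Bolt shear: A_b = π·27²/4 = 572.6 mm²; R_n = 469 × 572.6 × 2 × 2 / 1000 = 1074 kN → 1074 / 2 = 537 kN.
Bearing (1.2 l_c t F_u ≤ 2.4 d t F_u): upper limit = 2.4·27·10·450 / 1000 = 291.6 kN.
  Edge l_c = 40 − 30/2 = 25 → r_n = 135 kN; interior l_c = 100 − 30 = 70 → r_n = 291.6 kN.
  R_n,bearing = 1·135 + 1·291.6 = 426.6 kN → 426.6 / 2 = 213 kN.
Bearing governs: 213 kN.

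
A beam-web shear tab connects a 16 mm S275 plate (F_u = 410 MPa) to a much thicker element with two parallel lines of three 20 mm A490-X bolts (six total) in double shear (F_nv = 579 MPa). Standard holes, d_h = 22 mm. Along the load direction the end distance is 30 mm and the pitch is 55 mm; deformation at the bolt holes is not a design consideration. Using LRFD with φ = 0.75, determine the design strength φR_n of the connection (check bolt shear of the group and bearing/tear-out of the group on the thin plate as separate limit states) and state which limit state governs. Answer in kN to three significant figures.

Bolt shear: A_b = π·20²/4 = 314.2 mm²; R_n = 579 × 314.2 × 6 × 2 / 1000 = 2183 kN → 0.75 × 2183 = 1640 kN.
Bearing (1.5 l_c t F_u ≤ 3.0 d t F_u): upper limit = 3.0·20·16·410 / 1000 = 393.6 kN.
  Edge l_c = 30 − 22/2 = 19 → r_n = 187 kN; interior l_c = 55 − 22 = 33 → r_n = 324.7 kN.
  R_n,bearing = 2·187 + 4·324.7 = 1673 kN → 0.75 × 1673 = 1250 kN.
Bearing governs: 1250 kN.

1250 kN (bearing governs)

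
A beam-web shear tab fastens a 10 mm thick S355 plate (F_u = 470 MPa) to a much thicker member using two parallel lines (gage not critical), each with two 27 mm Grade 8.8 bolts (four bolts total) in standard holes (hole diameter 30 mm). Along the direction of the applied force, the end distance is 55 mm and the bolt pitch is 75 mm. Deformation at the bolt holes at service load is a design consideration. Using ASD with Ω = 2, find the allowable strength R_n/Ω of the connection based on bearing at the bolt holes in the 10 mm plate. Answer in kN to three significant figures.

479 kN

Per bolt r_n = 1.2 l_c t F_u ≤ 2.4 d t F_u; upper limit = 2.4 × 27 × 10 × 470 / 1000 = 304.6 kN.
Edge bolt: l_c = 55 − 30/2 = 40 mm → 1.2 × 40 × 10 × 470 / 1000 = 225.6 → r_n = 225.6 kN.
Interior bolts: l_c = 75 − 30 = 45 mm → 1.2 × 45 × 10 × 470 / 1000 = 253.8 → r_n = 253.8 kN.
R_n = 2 × 225.6 + 2 × 253.8 = 958.8 kN.
Allowable strength R_n/Ω = 958.8 / 2 = 479 kN.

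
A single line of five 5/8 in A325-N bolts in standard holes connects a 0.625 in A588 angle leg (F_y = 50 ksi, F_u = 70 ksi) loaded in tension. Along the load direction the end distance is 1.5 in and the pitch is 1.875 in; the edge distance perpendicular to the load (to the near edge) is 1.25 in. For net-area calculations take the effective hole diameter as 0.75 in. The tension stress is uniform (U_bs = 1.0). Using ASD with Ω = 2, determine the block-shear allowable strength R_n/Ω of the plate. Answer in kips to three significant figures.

Shear plane L_v = 1.5 + 4·1.875 = 9 in; A_gv = 9 × 0.625 = 5.625 in².
A_nv = (9 − 4.5·0.75) × 0.625 = 3.516 in².
A_nt = (1.25 − 0.5·0.75) × 0.625 = 0.5469 in².
0.6 F_u A_nv = 147.7 kips; 0.6 F_y A_gv = 168.8 kips → shear rupture governs the shear term.
R_n = 147.7 + 1.0 × 70 × 0.5469 = 185.9 kips.
Allowable strength R_n/Ω = 185.9 / 2 = 93 kips.

93 kips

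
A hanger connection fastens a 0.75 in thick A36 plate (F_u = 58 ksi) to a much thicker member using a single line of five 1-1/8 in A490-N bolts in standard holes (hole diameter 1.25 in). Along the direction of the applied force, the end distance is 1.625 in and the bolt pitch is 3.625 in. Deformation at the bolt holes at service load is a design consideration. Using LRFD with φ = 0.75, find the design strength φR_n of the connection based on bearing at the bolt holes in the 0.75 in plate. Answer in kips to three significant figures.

392 kips

Per bolt r_n = 1.2 l_c t F_u ≤ 2.4 d t F_u; upper limit = 2.4 × 1.125 × 0.75 × 58 = 117.4 kips.
Edge bolt: l_c = 1.625 − 1.25/2 = 1 in → 1.2 × 1 × 0.75 × 58 = 52.2 → r_n = 52.2 kips.
Interior bolts: l_c = 3.625 − 1.25 = 2.375 in → 1.2 × 2.375 × 0.75 × 58 = 124 → r_n = 117.4 kips.
R_n = 1 × 52.2 + 4 × 117.4 = 522 kips.
Design strength φR_n = 0.75 × 522 = 392 kips.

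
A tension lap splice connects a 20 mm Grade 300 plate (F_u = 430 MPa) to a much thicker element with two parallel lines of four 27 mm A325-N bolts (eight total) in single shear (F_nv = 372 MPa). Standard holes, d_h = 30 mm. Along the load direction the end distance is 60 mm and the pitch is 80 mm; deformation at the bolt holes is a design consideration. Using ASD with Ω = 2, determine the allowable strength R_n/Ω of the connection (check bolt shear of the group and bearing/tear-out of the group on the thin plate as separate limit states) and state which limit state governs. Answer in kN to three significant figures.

852 kN (bolt shear governs)

Bolt shear: A_b = π·27²/4 = 572.6 mm²; R_n = 372 × 572.6 × 8 × 1 / 1000 = 1704 kN → 1704 / 2 = 852 kN.
Bearing (1.2 l_c t F_u ≤ 2.4 d t F_u): upper limit = 2.4·27·20·430 / 1000 = 557.3 kN.
  Edge l_c = 60 − 30/2 = 45 → r_n = 464.4 kN; interior l_c = 80 − 30 = 50 → r_n = 516 kN.
  R_n,bearing = 2·464.4 + 6·516 = 4025 kN → 4025 / 2 = 2010 kN.
Bolt shear governs: 852 kN.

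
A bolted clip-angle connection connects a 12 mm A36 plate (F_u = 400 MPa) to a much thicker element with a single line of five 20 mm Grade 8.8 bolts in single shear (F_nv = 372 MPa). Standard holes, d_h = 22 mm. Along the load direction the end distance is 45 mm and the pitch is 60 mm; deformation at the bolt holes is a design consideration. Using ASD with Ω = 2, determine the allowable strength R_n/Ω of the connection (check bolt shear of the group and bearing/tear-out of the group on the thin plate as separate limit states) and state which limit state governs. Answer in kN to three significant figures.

292 kN (bolt shear governs)

Bolt shear: A_b = π·20²/4 = 314.2 mm²; R_n = 372 × 314.2 × 5 × 1 / 1000 = 584.3 kN → 584.3 / 2 = 292 kN.
Bearing (1.2 l_c t F_u ≤ 2.4 d t F_u): upper limit = 2.4·20·12·400 / 1000 = 230.4 kN.
  Edge l_c = 45 − 22/2 = 34 → r_n = 195.8 kN; interior l_c = 60 − 22 = 38 → r_n = 218.9 kN.
  R_n,bearing = 1·195.8 + 4·218.9 = 1071 kN → 1071 / 2 = 536 kN.
Bolt shear governs: 292 kN.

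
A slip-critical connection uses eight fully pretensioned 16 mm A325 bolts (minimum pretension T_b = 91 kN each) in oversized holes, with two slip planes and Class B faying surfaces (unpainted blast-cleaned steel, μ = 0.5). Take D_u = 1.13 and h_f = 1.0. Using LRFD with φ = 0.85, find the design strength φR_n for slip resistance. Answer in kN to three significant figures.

699 kN

R_n = μ · D_u · h_f · T_b · n_s · n_b = 0.5 × 1.13 × 1.0 × 91 × 2 × 8 = 822.6 kN.
Design strength φR_n = 0.85 × 822.6 = 699 kN.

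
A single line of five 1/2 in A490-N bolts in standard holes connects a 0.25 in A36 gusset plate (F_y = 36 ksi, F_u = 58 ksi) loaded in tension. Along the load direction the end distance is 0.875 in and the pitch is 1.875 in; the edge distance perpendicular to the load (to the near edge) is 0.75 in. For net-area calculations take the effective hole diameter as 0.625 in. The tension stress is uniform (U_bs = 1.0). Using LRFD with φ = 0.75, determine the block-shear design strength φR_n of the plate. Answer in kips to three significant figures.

38.7 kips

Shear plane L_v = 0.875 + 4·1.875 = 8.375 in; A_gv = 8.375 × 0.25 = 2.094 in².
A_nv = (8.375 − 4.5·0.625) × 0.25 = 1.391 in².
A_nt = (0.75 − 0.5·0.625) × 0.25 = 0.1094 in².
0.6 F_u A_nv = 48.39 kips; 0.6 F_y A_gv = 45.22 kips → shear yielding governs the shear term.
R_n = 45.22 + 1.0 × 58 × 0.1094 = 51.57 kips.
Design strength φR_n = 0.75 × 51.57 = 38.7 kips.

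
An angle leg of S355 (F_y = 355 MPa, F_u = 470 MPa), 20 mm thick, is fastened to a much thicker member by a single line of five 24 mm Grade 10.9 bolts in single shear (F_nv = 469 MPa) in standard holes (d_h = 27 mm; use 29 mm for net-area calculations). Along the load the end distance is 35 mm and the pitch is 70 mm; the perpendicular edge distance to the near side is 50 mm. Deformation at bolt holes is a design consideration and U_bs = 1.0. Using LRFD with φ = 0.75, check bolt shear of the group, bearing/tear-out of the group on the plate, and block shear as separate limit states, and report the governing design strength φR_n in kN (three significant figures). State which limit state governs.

Bolt shear: A_b = π·24²/4 = 452.4 mm²; R_n = 469 × 452.4 × 5 × 1 / 1000 = 1061 kN → 0.75 × 1061 = 796 kN.
Bearing: edge l_c = 21.5, r_n = 242.5 kN; interior l_c = 43, r_n = 485 kN; R_n = 242.5 + 4·485 = 2183 kN → 1640 kN.
Block shear: A_gv = 6300, A_nv = 3690, A_nt = 710 mm²; R_n = min(0.6F_uA_nv, 0.6F_yA_gv) + U_bs·F_u·A_nt = 1374 kN → 1030 kN.
Bolt shear governs: 796 kN.

796 kN (bolt shear governs)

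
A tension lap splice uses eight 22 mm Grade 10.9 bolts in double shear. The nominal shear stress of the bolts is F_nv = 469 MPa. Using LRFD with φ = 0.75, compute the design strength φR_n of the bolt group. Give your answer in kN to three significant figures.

2140 kN

A_b = π × 22² / 4 = 380.1 mm².
R_n = F_nv · A_b · n · n_s = 469 × 380.1 × 8 × 2 / 1000 = 2853 kN.
Design strength φR_n = 0.75 × 2853 = 2140 kN.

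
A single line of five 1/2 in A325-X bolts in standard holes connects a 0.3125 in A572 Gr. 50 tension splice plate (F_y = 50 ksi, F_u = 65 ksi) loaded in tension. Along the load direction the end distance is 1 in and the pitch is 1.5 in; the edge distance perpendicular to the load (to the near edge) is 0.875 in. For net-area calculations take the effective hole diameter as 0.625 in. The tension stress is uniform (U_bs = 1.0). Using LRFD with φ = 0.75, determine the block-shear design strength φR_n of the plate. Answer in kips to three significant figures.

46.8 kips

Shear plane L_v = 1 + 4·1.5 = 7 in; A_gv = 7 × 0.3125 = 2.188 in².
A_nv = (7 − 4.5·0.625) × 0.3125 = 1.309 in².
A_nt = (0.875 − 0.5·0.625) × 0.3125 = 0.1758 in².
0.6 F_u A_nv = 51.04 kips; 0.6 F_y A_gv = 65.62 kips → shear rupture governs the shear term.
R_n = 51.04 + 1.0 × 65 × 0.1758 = 62.46 kips.
Design strength φR_n = 0.75 × 62.46 = 46.8 kips.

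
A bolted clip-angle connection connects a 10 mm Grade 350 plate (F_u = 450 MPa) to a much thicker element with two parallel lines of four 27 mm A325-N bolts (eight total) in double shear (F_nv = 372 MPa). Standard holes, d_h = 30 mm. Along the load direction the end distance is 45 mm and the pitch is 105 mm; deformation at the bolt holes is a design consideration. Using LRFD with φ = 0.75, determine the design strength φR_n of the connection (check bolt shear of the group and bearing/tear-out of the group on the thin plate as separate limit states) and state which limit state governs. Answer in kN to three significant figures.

Bolt shear: A_b = π·27²/4 = 572.6 mm²; R_n = 372 × 572.6 × 8 × 2 / 1000 = 3408 kN → 0.75 × 3408 = 2560 kN.
Bearing (1.2 l_c t F_u ≤ 2.4 d t F_u): upper limit = 2.4·27·10·450 / 1000 = 291.6 kN.
  Edge l_c = 45 − 30/2 = 30 → r_n = 162 kN; interior l_c = 105 − 30 = 75 → r_n = 291.6 kN.
  R_n,bearing = 2·162 + 6·291.6 = 2074 kN → 0.75 × 2074 = 1560 kN.
Bearing governs: 1560 kN.

1560 kN (bearing governs)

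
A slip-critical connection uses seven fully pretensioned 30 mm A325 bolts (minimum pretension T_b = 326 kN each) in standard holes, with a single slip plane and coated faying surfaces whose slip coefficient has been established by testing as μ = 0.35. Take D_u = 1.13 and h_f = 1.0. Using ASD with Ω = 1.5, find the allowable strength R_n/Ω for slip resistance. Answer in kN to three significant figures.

602 kN

R_n = μ · D_u · h_f · T_b · n_s · n_b = 0.35 × 1.13 × 1.0 × 326 × 1 × 7 = 902.5 kN.
Allowable strength R_n/Ω = 902.5 / 1.5 = 602 kN.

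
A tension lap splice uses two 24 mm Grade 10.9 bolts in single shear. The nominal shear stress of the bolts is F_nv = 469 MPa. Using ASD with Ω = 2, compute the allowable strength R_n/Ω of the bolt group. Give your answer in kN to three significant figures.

212 kN

A_b = π × 24² / 4 = 452.4 mm².
R_n = F_nv · A_b · n · n_s = 469 × 452.4 × 2 × 1 / 1000 = 424.3 kN.
Allowable strength R_n/Ω = 424.3 / 2 = 212 kN.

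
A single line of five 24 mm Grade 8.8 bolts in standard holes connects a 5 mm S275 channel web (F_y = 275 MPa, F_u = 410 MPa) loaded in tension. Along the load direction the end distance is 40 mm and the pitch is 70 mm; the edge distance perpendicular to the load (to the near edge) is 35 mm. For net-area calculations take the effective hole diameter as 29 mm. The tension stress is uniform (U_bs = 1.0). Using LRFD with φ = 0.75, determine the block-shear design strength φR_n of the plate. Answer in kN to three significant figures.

Shear plane L_v = 40 + 4·70 = 320 mm; A_gv = 320 × 5 = 1600 mm².
A_nv = (320 − 4.5·29) × 5 = 947.5 mm².
A_nt = (35 − 0.5·29) × 5 = 102.5 mm².
0.6 F_u A_nv = 233.1 kN; 0.6 F_y A_gv = 264 kN → shear rupture governs the shear term.
R_n = 233.1 + 1.0 × 410 × 102.5 / 1000 = 275.1 kN.
Design strength φR_n = 0.75 × 275.1 = 206 kN.

206 kN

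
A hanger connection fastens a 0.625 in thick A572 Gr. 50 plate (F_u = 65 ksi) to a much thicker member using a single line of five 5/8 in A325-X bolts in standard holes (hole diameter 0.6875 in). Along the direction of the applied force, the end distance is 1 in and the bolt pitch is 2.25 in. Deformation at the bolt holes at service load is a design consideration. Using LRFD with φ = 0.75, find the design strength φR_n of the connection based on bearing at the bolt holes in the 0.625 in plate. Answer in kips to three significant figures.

207 kips

Per bolt r_n = 1.2 l_c t F_u ≤ 2.4 d t F_u; upper limit = 2.4 × 0.625 × 0.625 × 65 = 60.94 kips.
Edge bolt: l_c = 1 − 0.6875/2 = 0.6562 in → 1.2 × 0.6562 × 0.625 × 65 = 31.99 → r_n = 31.99 kips.
Interior bolts: l_c = 2.25 − 0.6875 = 1.562 in → 1.2 × 1.562 × 0.625 × 65 = 76.17 → r_n = 60.94 kips.
R_n = 1 × 31.99 + 4 × 60.94 = 275.7 kips.
Design strength φR_n = 0.75 × 275.7 = 207 kips.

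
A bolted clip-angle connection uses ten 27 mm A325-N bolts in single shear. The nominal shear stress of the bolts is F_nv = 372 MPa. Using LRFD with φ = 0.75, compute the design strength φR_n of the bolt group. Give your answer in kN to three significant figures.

A_b = π × 27² / 4 = 572.6 mm².
R_n = F_nv · A_b · n · n_s = 372 × 572.6 × 10 × 1 / 1000 = 2130 kN.
Design strength φR_n = 0.75 × 2130 = 1600 kN.

1600 kN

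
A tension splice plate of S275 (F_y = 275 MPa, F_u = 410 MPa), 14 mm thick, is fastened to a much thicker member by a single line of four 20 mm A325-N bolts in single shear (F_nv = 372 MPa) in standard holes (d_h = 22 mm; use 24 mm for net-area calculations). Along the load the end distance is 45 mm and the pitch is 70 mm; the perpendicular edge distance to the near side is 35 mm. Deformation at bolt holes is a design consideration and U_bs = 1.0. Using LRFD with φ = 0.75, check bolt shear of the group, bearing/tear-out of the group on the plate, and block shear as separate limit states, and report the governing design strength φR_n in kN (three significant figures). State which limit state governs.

Bolt shear: A_b = π·20²/4 = 314.2 mm²; R_n = 372 × 314.2 × 4 × 1 / 1000 = 467.5 kN → 0.75 × 467.5 = 351 kN.
Bearing: edge l_c = 34, r_n = 234.2 kN; interior l_c = 48, r_n = 275.5 kN; R_n = 234.2 + 3·275.5 = 1061 kN → 796 kN.
Block shear: A_gv = 3570, A_nv = 2394, A_nt = 322 mm²; R_n = min(0.6F_uA_nv, 0.6F_yA_gv) + U_bs·F_u·A_nt = 720.9 kN → 541 kN.
Bolt shear governs: 351 kN.

351 kN (bolt shear governs)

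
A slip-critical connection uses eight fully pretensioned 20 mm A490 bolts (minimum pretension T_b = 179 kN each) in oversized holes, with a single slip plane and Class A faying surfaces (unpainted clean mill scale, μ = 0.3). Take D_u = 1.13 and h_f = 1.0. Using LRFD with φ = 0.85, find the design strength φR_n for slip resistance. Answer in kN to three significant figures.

R_n = μ · D_u · h_f · T_b · n_s · n_b = 0.3 × 1.13 × 1.0 × 179 × 1 × 8 = 485.4 kN.
Design strength φR_n = 0.85 × 485.4 = 413 kN.

413 kN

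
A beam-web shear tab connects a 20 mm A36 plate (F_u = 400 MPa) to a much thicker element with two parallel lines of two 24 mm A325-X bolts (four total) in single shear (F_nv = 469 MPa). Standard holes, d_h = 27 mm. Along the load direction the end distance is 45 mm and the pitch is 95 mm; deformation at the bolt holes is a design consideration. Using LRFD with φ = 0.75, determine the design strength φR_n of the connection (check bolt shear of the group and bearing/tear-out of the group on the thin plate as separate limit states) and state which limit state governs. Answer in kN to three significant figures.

Bolt shear: A_b = π·24²/4 = 452.4 mm²; R_n = 469 × 452.4 × 4 × 1 / 1000 = 848.7 kN → 0.75 × 848.7 = 637 kN.
Bearing (1.2 l_c t F_u ≤ 2.4 d t F_u): upper limit = 2.4·24·20·400 / 1000 = 460.8 kN.
  Edge l_c = 45 − 27/2 = 31.5 → r_n = 302.4 kN; interior l_c = 95 − 27 = 68 → r_n = 460.8 kN.
  R_n,bearing = 2·302.4 + 2·460.8 = 1526 kN → 0.75 × 1526 = 1140 kN.
Bolt shear governs: 637 kN.

637 kN (bolt shear governs)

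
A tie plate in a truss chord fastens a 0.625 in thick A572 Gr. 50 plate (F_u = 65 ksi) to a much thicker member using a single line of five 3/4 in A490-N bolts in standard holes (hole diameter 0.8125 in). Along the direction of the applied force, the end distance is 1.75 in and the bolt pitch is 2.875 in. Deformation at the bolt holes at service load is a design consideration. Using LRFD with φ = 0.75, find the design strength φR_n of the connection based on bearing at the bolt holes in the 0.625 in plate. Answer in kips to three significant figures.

269 kips

Per bolt r_n = 1.2 l_c t F_u ≤ 2.4 d t F_u; upper limit = 2.4 × 0.75 × 0.625 × 65 = 73.12 kips.
Edge bolt: l_c = 1.75 − 0.8125/2 = 1.344 in → 1.2 × 1.344 × 0.625 × 65 = 65.51 → r_n = 65.51 kips.
Interior bolts: l_c = 2.875 − 0.8125 = 2.062 in → 1.2 × 2.062 × 0.625 × 65 = 100.5 → r_n = 73.12 kips.
R_n = 1 × 65.51 + 4 × 73.12 = 358 kips.
Design strength φR_n = 0.75 × 358 = 269 kips.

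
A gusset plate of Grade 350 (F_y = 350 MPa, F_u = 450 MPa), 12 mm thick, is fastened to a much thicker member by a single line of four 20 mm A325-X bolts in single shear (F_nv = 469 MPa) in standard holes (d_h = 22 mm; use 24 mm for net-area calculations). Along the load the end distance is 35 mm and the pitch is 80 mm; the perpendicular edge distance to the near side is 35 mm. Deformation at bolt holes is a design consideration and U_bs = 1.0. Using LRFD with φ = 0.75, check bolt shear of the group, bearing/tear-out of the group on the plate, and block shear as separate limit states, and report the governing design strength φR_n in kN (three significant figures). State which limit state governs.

442 kN (bolt shear governs)

Bolt shear: A_b = π·20²/4 = 314.2 mm²; R_n = 469 × 314.2 × 4 × 1 / 1000 = 589.4 kN → 0.75 × 589.4 = 442 kN.
Bearing: edge l_c = 24, r_n = 155.5 kN; interior l_c = 58, r_n = 259.2 kN; R_n = 155.5 + 3·259.2 = 933.1 kN → 700 kN.
Block shear: A_gv = 3300, A_nv = 2292, A_nt = 276 mm²; R_n = min(0.6F_uA_nv, 0.6F_yA_gv) + U_bs·F_u·A_nt = 743 kN → 557 kN.
Bolt shear governs: 442 kN.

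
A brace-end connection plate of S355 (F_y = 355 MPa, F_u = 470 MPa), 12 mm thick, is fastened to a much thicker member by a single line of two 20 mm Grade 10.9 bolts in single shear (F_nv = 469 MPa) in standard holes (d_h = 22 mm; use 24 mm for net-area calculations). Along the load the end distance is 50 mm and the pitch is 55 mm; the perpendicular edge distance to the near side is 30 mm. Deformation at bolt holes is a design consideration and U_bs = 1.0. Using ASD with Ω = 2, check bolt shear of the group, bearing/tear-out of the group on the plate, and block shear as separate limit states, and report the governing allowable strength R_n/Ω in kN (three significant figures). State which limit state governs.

147 kN (bolt shear governs)

Bolt shear: A_b = π·20²/4 = 314.2 mm²; R_n = 469 × 314.2 × 2 × 1 / 1000 = 294.7 kN → 294.7 / 2 = 147 kN.
Bearing: edge l_c = 39, r_n = 264 kN; interior l_c = 33, r_n = 223.3 kN; R_n = 264 + 1·223.3 = 487.3 kN → 244 kN.
Block shear: A_gv = 1260, A_nv = 828, A_nt = 216 mm²; R_n = min(0.6F_uA_nv, 0.6F_yA_gv) + U_bs·F_u·A_nt = 335 kN → 168 kN.
Bolt shear governs: 147 kN.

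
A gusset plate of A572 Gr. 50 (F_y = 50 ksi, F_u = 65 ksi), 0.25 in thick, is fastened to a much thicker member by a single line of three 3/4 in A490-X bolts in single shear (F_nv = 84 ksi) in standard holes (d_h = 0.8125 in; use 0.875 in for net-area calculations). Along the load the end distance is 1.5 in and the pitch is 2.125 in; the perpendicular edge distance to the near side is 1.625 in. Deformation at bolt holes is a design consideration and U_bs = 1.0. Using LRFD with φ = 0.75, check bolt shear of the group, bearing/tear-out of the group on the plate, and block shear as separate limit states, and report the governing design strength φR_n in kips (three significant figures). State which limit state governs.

Bolt shear: A_b = π·0.75²/4 = 0.4418 in²; R_n = 84 × 0.4418 × 3 × 1 = 111.3 kips → 0.75 × 111.3 = 83.5 kips.
Bearing: edge l_c = 1.094, r_n = 21.33 kips; interior l_c = 1.312, r_n = 25.59 kips; R_n = 21.33 + 2·25.59 = 72.52 kips → 54.4 kips.
Block shear: A_gv = 1.438, A_nv = 0.8906, A_nt = 0.2969 in²; R_n = min(0.6F_uA_nv, 0.6F_yA_gv) + U_bs·F_u·A_nt = 54.03 kips → 40.5 kips.
Block shear governs: 40.5 kips.

40.5 kips (block shear governs)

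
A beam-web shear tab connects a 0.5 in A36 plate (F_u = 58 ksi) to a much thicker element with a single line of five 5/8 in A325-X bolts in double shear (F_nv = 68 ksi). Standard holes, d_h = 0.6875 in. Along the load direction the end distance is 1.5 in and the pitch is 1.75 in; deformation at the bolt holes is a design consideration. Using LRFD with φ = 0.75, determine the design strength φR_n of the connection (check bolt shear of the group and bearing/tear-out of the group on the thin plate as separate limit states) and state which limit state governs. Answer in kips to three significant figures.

141 kips (bearing governs)

Bolt shear: A_b = π·0.625²/4 = 0.3068 in²; R_n = 68 × 0.3068 × 5 × 2 = 208.6 kips → 0.75 × 208.6 = 156 kips.
Bearing (1.2 l_c t F_u ≤ 2.4 d t F_u): upper limit = 2.4·0.625·0.5·58 = 43.5 kips.
  Edge l_c = 1.5 − 0.6875/2 = 1.156 → r_n = 40.24 kips; interior l_c = 1.75 − 0.6875 = 1.062 → r_n = 36.97 kips.
  R_n,bearing = 1·40.24 + 4·36.97 = 188.1 kips → 0.75 × 188.1 = 141 kips.
Bearing governs: 141 kips.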